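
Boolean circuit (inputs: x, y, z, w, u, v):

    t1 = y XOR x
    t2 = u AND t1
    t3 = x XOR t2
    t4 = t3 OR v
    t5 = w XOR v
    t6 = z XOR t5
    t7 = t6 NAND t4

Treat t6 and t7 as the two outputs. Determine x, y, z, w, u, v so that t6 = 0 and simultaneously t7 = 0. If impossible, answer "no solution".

no solution exists

Across all 64 input combinations, none give both t6 = 0 and t7 = 0.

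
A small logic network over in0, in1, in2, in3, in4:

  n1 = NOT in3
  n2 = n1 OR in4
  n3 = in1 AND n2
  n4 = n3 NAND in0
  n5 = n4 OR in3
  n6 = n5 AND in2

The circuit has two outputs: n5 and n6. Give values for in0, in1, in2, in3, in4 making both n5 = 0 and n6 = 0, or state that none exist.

Check with in0=1, in1=1, in2=0, in3=0, in4=1:
n1 = NOT in3 = NOT 0 = 1
n2 = n1 OR in4 = 1 OR 1 = 1
n3 = in1 AND n2 = 1 AND 1 = 1
n4 = n3 NAND in0 = 1 NAND 1 = 0
n5 = n4 OR in3 = 0 OR 0 = 0
n6 = n5 AND in2 = 0 AND 0 = 0
So n5 = 0 and n6 = 0.

in0=1, in1=1, in2=0, in3=0, in4=1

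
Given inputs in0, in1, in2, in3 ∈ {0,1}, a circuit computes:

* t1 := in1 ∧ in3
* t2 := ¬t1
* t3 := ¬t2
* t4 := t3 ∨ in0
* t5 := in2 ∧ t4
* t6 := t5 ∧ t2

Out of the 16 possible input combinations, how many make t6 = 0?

13

t6 = t5 ∧ t2 must be 0, so at least one of t5, t2 is 0.
Enumerating the 16 input combinations, 13 give t6 = 0 and 3 give t6 = 1.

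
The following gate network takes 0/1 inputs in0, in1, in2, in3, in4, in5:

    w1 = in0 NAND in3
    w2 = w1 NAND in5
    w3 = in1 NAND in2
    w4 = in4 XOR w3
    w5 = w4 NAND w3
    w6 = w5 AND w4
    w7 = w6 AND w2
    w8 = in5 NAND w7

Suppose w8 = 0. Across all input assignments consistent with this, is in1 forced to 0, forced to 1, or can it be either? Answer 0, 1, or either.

1

w8 = in5 NAND w7 must be 0, so both in5 = 1 and w7 = 1.
Every assignment with w8 = 0 has in1 = 1; there are 1 such assignment(s).
  in0=1, in1=1, in2=1, in3=1, in4=1, in5=1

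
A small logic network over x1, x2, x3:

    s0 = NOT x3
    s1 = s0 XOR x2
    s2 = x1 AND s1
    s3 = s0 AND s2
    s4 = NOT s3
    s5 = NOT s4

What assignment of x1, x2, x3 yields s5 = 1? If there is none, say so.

x1=1, x2=0, x3=0

Check with x1=1, x2=0, x3=0:
s0 = NOT x3 = NOT 0 = 1
s1 = s0 XOR x2 = 1 XOR 0 = 1
s2 = x1 AND s1 = 1 AND 1 = 1
s3 = s0 AND s2 = 1 AND 1 = 1
s4 = NOT s3 = NOT 1 = 0
s5 = NOT s4 = NOT 0 = 1
So s5 = 1 as required.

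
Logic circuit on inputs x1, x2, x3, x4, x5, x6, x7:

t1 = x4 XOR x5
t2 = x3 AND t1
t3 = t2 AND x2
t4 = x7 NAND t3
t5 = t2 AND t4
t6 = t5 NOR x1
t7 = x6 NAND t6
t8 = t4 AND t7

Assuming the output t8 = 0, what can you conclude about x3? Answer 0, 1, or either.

Both values of x3 occur among assignments with t8 = 0:
  x3=0: x1=0, x2=0, x3=0, x4=0, x5=0, x6=1, x7=0
  x3=1: x1=0, x2=0, x3=1, x4=0, x5=0, x6=1, x7=0

either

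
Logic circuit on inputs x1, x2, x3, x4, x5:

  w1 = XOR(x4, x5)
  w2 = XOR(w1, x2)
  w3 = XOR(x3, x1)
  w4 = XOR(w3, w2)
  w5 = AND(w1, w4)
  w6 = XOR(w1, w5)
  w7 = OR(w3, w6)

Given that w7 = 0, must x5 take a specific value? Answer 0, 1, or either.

Both values of x5 occur among assignments with w7 = 0:
  x5=0: x1=0, x2=0, x3=0, x4=0, x5=0
  x5=1: x1=0, x2=0, x3=0, x4=0, x5=1

either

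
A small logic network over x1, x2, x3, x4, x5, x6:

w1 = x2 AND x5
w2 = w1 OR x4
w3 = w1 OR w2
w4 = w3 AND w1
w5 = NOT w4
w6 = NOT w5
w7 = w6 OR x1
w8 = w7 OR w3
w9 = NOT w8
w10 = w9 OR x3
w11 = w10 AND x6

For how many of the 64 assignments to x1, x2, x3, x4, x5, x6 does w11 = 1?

19

w11 = w10 AND x6 must be 1, so both w10 = 1 and x6 = 1.
w10 = w9 OR x3 must be 1, so at least one of w9, x3 is 1.
Enumerating the 64 input combinations, 19 give w11 = 1 and 45 give w11 = 0.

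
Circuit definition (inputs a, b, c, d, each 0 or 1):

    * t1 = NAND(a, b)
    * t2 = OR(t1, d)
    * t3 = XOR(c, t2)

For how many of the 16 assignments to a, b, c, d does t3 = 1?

8

t3 = XOR(c, t2) must be 1, so c and t2 differ.
Enumerating the 16 input combinations, 8 give t3 = 1 and 8 give t3 = 0.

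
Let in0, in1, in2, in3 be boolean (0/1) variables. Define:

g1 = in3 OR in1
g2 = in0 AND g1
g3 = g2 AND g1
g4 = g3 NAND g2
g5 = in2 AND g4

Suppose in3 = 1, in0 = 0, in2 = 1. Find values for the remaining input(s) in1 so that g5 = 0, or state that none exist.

no solution exists

With in3 = 1, in0 = 0, in2 = 1 fixed, none of the 2 settings of in1 give g5 = 0.
For example, with in1=0:
g1 = in3 OR in1 = 1 OR 0 = 1
g2 = in0 AND g1 = 0 AND 1 = 0
g3 = g2 AND g1 = 0 AND 1 = 0
g4 = g3 NAND g2 = 0 NAND 0 = 1
g5 = in2 AND g4 = 1 AND 1 = 1
giving g5 = 1 ≠ 0.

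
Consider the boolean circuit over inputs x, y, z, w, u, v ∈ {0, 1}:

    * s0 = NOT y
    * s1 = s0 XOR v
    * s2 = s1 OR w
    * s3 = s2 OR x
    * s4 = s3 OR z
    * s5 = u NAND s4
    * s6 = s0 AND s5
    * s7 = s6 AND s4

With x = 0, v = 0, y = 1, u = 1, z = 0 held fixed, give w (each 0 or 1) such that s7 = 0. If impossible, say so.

s7 = s6 AND s4 must be 0, so at least one of s6, s4 is 0.
Check with x = 0, v = 0, y = 1, u = 1, z = 0 and w=0:
s0 = NOT y = NOT 1 = 0
s1 = s0 XOR v = 0 XOR 0 = 0
s2 = s1 OR w = 0 OR 0 = 0
s3 = s2 OR x = 0 OR 0 = 0
s4 = s3 OR z = 0 OR 0 = 0
s5 = u NAND s4 = 1 NAND 0 = 1
s6 = s0 AND s5 = 0 AND 1 = 0
s7 = s6 AND s4 = 0 AND 0 = 0
So s7 = 0.

w=0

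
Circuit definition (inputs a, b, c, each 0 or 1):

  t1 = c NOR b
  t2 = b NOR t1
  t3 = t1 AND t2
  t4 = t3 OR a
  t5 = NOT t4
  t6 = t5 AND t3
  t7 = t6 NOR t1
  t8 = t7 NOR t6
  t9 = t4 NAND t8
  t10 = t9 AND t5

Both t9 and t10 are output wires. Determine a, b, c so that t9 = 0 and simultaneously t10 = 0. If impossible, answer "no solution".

a=1 b=0 c=0

Check with a=1 b=0 c=0:
t1 = c NOR b = 0 NOR 0 = 1
t2 = b NOR t1 = 0 NOR 1 = 0
t3 = t1 AND t2 = 1 AND 0 = 0
t4 = t3 OR a = 0 OR 1 = 1
t5 = NOT t4 = NOT 1 = 0
t6 = t5 AND t3 = 0 AND 0 = 0
t7 = t6 NOR t1 = 0 NOR 1 = 0
t8 = t7 NOR t6 = 0 NOR 0 = 1
t9 = t4 NAND t8 = 1 NAND 1 = 0
t10 = t9 AND t5 = 0 AND 0 = 0
So t9 = 0 and t10 = 0.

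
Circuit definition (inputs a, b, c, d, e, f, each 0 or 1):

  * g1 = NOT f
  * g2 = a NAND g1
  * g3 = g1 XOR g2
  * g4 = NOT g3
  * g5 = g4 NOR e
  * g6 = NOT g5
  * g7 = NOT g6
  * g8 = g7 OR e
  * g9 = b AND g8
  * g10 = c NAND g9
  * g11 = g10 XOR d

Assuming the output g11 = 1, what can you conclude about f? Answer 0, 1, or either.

either

Both values of f occur among assignments with g11 = 1:
  f=0: a=0, b=0, c=0, d=0, e=0, f=0
  f=1: a=0, b=0, c=0, d=0, e=0, f=1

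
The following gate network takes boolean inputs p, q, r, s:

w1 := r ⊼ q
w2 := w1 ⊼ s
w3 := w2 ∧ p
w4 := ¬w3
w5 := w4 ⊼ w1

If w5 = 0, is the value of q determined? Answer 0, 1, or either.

either

Both values of q occur among assignments with w5 = 0:
  q=0: p=0, q=0, r=0, s=0
  q=1: p=0, q=1, r=0, s=0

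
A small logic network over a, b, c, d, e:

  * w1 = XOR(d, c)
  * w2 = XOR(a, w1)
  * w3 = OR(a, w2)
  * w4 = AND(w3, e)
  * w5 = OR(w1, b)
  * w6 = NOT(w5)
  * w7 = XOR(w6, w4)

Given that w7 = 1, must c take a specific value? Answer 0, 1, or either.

either

Both values of c occur among assignments with w7 = 1:
  c=0: a=0, b=0, c=0, d=0, e=0
  c=1: a=0, b=0, c=1, d=0, e=1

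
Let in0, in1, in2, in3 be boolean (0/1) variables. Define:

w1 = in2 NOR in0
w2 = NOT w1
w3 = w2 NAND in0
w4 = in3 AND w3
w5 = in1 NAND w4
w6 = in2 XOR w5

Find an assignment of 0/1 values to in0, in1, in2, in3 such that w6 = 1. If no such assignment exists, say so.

in0=0 in1=0 in2=0 in3=0

Check with in0=0 in1=0 in2=0 in3=0:
w1 = in2 NOR in0 = 0 NOR 0 = 1
w2 = NOT w1 = NOT 1 = 0
w3 = w2 NAND in0 = 0 NAND 0 = 1
w4 = in3 AND w3 = 0 AND 1 = 0
w5 = in1 NAND w4 = 0 NAND 0 = 1
w6 = in2 XOR w5 = 0 XOR 1 = 1
So w6 = 1 as required.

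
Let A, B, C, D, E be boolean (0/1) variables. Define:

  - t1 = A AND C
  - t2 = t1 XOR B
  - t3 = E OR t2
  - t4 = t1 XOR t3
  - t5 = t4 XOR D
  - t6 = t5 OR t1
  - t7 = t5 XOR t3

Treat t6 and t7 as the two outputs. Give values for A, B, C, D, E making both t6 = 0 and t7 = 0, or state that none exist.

A=0 B=0 C=1 D=0 E=0

Check with A=0 B=0 C=1 D=0 E=0:
t1 = A AND C = 0 AND 1 = 0
t2 = t1 XOR B = 0 XOR 0 = 0
t3 = E OR t2 = 0 OR 0 = 0
t4 = t1 XOR t3 = 0 XOR 0 = 0
t5 = t4 XOR D = 0 XOR 0 = 0
t6 = t5 OR t1 = 0 OR 0 = 0
t7 = t5 XOR t3 = 0 XOR 0 = 0
So t6 = 0 and t7 = 0.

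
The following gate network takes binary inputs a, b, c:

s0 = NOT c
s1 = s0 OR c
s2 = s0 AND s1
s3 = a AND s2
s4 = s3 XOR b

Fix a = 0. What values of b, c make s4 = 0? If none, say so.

s4 = s3 XOR b must be 0, so s3 and b are equal.
Check with a = 0 and b=0, c=0:
s0 = NOT c = NOT 0 = 1
s1 = s0 OR c = 1 OR 0 = 1
s2 = s0 AND s1 = 1 AND 1 = 1
s3 = a AND s2 = 0 AND 1 = 0
s4 = s3 XOR b = 0 XOR 0 = 0
So s4 = 0.

b=0 c=0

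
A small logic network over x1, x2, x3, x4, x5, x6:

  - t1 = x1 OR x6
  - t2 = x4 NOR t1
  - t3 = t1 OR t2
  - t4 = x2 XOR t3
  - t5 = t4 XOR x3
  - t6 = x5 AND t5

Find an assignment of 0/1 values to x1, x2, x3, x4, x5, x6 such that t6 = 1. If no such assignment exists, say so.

t6 = x5 AND t5 must be 1, so both x5 = 1 and t5 = 1.
Check with x1=1 x2=1 x3=1 x4=0 x5=1 x6=0:
t1 = x1 OR x6 = 1 OR 0 = 1
t2 = x4 NOR t1 = 0 NOR 1 = 0
t3 = t1 OR t2 = 1 OR 0 = 1
t4 = x2 XOR t3 = 1 XOR 1 = 0
t5 = t4 XOR x3 = 0 XOR 1 = 1
t6 = x5 AND t5 = 1 AND 1 = 1
So t6 = 1 as required.

x1=1 x2=1 x3=1 x4=0 x5=1 x6=0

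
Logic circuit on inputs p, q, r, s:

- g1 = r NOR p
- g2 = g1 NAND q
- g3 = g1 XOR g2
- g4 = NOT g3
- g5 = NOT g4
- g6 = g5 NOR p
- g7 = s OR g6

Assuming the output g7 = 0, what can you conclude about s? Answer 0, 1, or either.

0

g7 = s OR g6 must be 0, so both s = 0 and g6 = 0.
g6 = g5 NOR p must be 0, so at least one of g5, p is 1.
Every assignment with g7 = 0 has s = 0; there are 7 such assignment(s).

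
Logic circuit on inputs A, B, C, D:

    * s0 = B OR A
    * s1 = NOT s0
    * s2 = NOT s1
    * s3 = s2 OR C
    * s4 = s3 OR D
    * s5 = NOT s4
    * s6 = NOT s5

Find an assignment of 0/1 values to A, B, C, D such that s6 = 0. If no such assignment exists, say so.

s6 = NOT s5 must be 0, so s5 = 1.
s5 = NOT s4 must be 1, so s4 = 0.
Check with A=0 B=0 C=0 D=0:
s0 = B OR A = 0 OR 0 = 0
s1 = NOT s0 = NOT 0 = 1
s2 = NOT s1 = NOT 1 = 0
s3 = s2 OR C = 0 OR 0 = 0
s4 = s3 OR D = 0 OR 0 = 0
s5 = NOT s4 = NOT 0 = 1
s6 = NOT s5 = NOT 1 = 0
So s6 = 0 as required.

A=0 B=0 C=0 D=0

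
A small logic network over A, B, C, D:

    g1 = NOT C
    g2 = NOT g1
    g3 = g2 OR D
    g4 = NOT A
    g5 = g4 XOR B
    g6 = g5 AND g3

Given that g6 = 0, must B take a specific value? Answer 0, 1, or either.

either

Both values of B occur among assignments with g6 = 0:
  B=0: A=0, B=0, C=0, D=0
  B=1: A=0, B=1, C=0, D=0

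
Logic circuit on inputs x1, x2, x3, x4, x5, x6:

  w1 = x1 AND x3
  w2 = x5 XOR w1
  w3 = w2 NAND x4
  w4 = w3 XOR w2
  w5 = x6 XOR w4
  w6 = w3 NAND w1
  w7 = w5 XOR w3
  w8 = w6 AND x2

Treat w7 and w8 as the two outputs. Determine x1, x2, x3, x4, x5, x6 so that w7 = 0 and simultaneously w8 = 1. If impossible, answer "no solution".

x1=0, x2=1, x3=1, x4=0, x5=1, x6=1

Check with x1=0, x2=1, x3=1, x4=0, x5=1, x6=1:
w1 = x1 AND x3 = 0 AND 1 = 0
w2 = x5 XOR w1 = 1 XOR 0 = 1
w3 = w2 NAND x4 = 1 NAND 0 = 1
w4 = w3 XOR w2 = 1 XOR 1 = 0
w5 = x6 XOR w4 = 1 XOR 0 = 1
w6 = w3 NAND w1 = 1 NAND 0 = 1
w7 = w5 XOR w3 = 1 XOR 1 = 0
w8 = w6 AND x2 = 1 AND 1 = 1
So w7 = 0 and w8 = 1.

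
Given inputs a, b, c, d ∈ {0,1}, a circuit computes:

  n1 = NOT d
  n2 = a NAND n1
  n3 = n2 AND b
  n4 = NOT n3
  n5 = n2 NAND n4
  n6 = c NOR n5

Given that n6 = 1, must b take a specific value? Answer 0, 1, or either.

0

n6 = c NOR n5 must be 1, so both c = 0 and n5 = 0.
n5 = n2 NAND n4 must be 0, so both n2 = 1 and n4 = 1.
Every assignment with n6 = 1 has b = 0; there are 3 such assignment(s).
  a=0, b=0, c=0, d=0
  a=0, b=0, c=0, d=1
  a=1, b=0, c=0, d=1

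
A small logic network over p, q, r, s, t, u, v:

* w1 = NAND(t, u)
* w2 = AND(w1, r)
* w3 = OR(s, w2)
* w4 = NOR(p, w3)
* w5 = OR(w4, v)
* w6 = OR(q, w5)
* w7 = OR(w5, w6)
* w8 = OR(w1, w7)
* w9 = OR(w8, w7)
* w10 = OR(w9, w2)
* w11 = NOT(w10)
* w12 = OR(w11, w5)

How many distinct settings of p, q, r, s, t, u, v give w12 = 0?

w12 = OR(w11, w5) must be 0, so both w11 = 0 and w5 = 0.
w11 = NOT(w10) must be 0, so w10 = 1.
Enumerating the 128 input combinations, 48 give w12 = 0 and 80 give w12 = 1.

48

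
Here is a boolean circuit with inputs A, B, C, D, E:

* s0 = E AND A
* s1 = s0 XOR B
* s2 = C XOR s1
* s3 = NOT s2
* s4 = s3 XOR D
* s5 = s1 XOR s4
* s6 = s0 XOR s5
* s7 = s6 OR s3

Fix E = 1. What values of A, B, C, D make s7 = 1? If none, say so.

Check with E = 1 and A=1, B=1, C=0, D=0:
s0 = E AND A = 1 AND 1 = 1
s1 = s0 XOR B = 1 XOR 1 = 0
s2 = C XOR s1 = 0 XOR 0 = 0
s3 = NOT s2 = NOT 0 = 1
s4 = s3 XOR D = 1 XOR 0 = 1
s5 = s1 XOR s4 = 0 XOR 1 = 1
s6 = s0 XOR s5 = 1 XOR 1 = 0
s7 = s6 OR s3 = 0 OR 1 = 1
So s7 = 1.

A=1, B=1, C=0, D=0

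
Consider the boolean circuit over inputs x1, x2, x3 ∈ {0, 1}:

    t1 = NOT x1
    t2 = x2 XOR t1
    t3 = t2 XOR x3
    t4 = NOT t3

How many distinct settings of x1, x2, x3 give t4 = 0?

4

t4 = NOT t3 must be 0, so t3 = 1.
Satisfying assignments:
  x1=0, x2=0, x3=0
  x1=0, x2=1, x3=1
  x1=1, x2=0, x3=1
  x1=1, x2=1, x3=0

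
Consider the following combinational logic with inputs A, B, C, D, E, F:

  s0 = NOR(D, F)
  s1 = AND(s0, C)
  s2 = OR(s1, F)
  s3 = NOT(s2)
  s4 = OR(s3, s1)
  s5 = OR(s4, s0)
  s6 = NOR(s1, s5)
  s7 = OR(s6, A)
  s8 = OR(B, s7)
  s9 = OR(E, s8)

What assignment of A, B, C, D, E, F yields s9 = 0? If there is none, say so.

Check with A=0, B=0, C=1, D=1, E=0, F=0:
s0 = NOR(D, F) = NOR(1, 0) = 0
s1 = AND(s0, C) = AND(0, 1) = 0
s2 = OR(s1, F) = OR(0, 0) = 0
s3 = NOT(s2) = NOT 0 = 1
s4 = OR(s3, s1) = OR(1, 0) = 1
s5 = OR(s4, s0) = OR(1, 0) = 1
s6 = NOR(s1, s5) = NOR(0, 1) = 0
s7 = OR(s6, A) = OR(0, 0) = 0
s8 = OR(B, s7) = OR(0, 0) = 0
s9 = OR(E, s8) = OR(0, 0) = 0
So s9 = 0 as required.

A=0, B=0, C=1, D=1, E=0, F=0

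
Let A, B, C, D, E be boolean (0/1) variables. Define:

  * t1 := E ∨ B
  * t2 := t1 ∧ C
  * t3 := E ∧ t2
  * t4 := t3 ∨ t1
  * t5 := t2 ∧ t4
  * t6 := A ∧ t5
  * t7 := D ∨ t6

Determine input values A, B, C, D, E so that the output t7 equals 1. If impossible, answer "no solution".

A=1, B=0, C=1, D=0, E=1

t7 = D ∨ t6 must be 1, so at least one of D, t6 is 1.
Check with A=1, B=0, C=1, D=0, E=1:
t1 = E ∨ B = 1 ∨ 0 = 1
t2 = t1 ∧ C = 1 ∧ 1 = 1
t3 = E ∧ t2 = 1 ∧ 1 = 1
t4 = t3 ∨ t1 = 1 ∨ 1 = 1
t5 = t2 ∧ t4 = 1 ∧ 1 = 1
t6 = A ∧ t5 = 1 ∧ 1 = 1
t7 = D ∨ t6 = 0 ∨ 1 = 1
So t7 = 1 as required.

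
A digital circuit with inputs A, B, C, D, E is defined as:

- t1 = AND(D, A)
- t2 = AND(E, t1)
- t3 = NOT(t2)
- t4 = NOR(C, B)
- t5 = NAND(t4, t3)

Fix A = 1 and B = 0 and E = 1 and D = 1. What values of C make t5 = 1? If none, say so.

C=1

Check with A = 1 and B = 0 and E = 1 and D = 1 and C=1:
t1 = AND(D, A) = AND(1, 1) = 1
t2 = AND(E, t1) = AND(1, 1) = 1
t3 = NOT(t2) = NOT 1 = 0
t4 = NOR(C, B) = NOR(1, 0) = 0
t5 = NAND(t4, t3) = NAND(0, 0) = 1
So t5 = 1.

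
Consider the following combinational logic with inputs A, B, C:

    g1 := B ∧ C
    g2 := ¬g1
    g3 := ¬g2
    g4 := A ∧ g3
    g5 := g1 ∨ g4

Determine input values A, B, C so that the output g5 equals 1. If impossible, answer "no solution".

Check with A=0, B=1, C=1:
g1 = B ∧ C = 1 ∧ 1 = 1
g2 = ¬g1 = ¬1 = 0
g3 = ¬g2 = ¬0 = 1
g4 = A ∧ g3 = 0 ∧ 1 = 0
g5 = g1 ∨ g4 = 1 ∨ 0 = 1
So g5 = 1 as required.

A=0, B=1, C=1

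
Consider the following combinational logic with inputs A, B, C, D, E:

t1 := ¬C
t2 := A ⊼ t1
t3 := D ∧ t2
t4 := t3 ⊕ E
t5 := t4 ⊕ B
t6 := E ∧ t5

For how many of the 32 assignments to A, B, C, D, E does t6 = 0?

t6 = E ∧ t5 must be 0, so at least one of E, t5 is 0.
Enumerating the 32 input combinations, 24 give t6 = 0 and 8 give t6 = 1.

24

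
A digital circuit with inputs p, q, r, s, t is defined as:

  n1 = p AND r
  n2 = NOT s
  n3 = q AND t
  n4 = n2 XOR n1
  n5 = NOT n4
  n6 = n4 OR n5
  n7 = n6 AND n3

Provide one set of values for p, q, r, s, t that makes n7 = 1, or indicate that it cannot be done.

n7 = n6 AND n3 must be 1, so both n6 = 1 and n3 = 1.
Check with p=1, q=1, r=1, s=1, t=1:
n1 = p AND r = 1 AND 1 = 1
n2 = NOT s = NOT 1 = 0
n3 = q AND t = 1 AND 1 = 1
n4 = n2 XOR n1 = 0 XOR 1 = 1
n5 = NOT n4 = NOT 1 = 0
n6 = n4 OR n5 = 1 OR 0 = 1
n7 = n6 AND n3 = 1 AND 1 = 1
So n7 = 1 as required.

p=1, q=1, r=1, s=1, t=1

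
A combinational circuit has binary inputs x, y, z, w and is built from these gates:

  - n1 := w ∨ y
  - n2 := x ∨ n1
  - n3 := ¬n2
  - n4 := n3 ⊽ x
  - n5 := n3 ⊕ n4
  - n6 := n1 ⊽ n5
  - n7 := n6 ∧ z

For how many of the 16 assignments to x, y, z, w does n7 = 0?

n7 = n6 ∧ z must be 0, so at least one of n6, z is 0.
Enumerating the 16 input combinations, 15 give n7 = 0 and 1 give n7 = 1.

15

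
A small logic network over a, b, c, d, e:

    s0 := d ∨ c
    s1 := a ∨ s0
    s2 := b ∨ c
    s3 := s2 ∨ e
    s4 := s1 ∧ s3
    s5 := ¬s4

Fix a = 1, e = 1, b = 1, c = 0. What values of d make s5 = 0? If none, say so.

d=1

s5 = ¬s4 must be 0, so s4 = 1.
s4 = s1 ∧ s3 must be 1, so both s1 = 1 and s3 = 1.
Check with a = 1, e = 1, b = 1, c = 0 and d=1:
s0 = d ∨ c = 1 ∨ 0 = 1
s1 = a ∨ s0 = 1 ∨ 1 = 1
s2 = b ∨ c = 1 ∨ 0 = 1
s3 = s2 ∨ e = 1 ∨ 1 = 1
s4 = s1 ∧ s3 = 1 ∧ 1 = 1
s5 = ¬s4 = ¬1 = 0
So s5 = 0.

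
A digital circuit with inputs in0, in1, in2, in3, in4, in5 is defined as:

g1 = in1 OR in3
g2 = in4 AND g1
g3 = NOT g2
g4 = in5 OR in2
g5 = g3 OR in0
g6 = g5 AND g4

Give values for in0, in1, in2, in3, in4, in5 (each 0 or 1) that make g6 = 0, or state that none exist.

g6 = g5 AND g4 must be 0, so at least one of g5, g4 is 0.
Check with in0=0 in1=1 in2=0 in3=0 in4=0 in5=0:
g1 = in1 OR in3 = 1 OR 0 = 1
g2 = in4 AND g1 = 0 AND 1 = 0
g3 = NOT g2 = NOT 0 = 1
g4 = in5 OR in2 = 0 OR 0 = 0
g5 = g3 OR in0 = 1 OR 0 = 1
g6 = g5 AND g4 = 1 AND 0 = 0
So g6 = 0 as required.

in0=0 in1=1 in2=0 in3=0 in4=0 in5=0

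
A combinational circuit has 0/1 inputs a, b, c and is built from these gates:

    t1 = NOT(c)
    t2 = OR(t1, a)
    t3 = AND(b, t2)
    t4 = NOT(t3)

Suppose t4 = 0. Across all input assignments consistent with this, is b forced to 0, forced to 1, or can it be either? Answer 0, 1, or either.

t4 = NOT(t3) must be 0, so t3 = 1.
t3 = AND(b, t2) must be 1, so both b = 1 and t2 = 1.
t2 = OR(t1, a) must be 1, so at least one of t1, a is 1.
Every assignment with t4 = 0 has b = 1; there are 3 such assignment(s).
  a=0, b=1, c=0
  a=1, b=1, c=0
  a=1, b=1, c=1

1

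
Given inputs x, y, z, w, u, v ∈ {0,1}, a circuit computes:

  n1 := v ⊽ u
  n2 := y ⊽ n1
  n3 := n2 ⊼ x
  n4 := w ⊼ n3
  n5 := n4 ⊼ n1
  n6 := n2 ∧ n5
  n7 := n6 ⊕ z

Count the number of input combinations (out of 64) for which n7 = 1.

n7 = n6 ⊕ z must be 1, so n6 and z differ.
Enumerating the 64 input combinations, 32 give n7 = 1 and 32 give n7 = 0.

32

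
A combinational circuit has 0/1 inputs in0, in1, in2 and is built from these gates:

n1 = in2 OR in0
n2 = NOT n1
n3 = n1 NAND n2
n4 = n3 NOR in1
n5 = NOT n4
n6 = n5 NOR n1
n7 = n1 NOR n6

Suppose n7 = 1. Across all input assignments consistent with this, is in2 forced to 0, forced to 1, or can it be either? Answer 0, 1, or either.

0

n7 = n1 NOR n6 must be 1, so both n1 = 0 and n6 = 0.
n1 = in2 OR in0 must be 0, so both in2 = 0 and in0 = 0.
n6 = n5 NOR n1 must be 0, so at least one of n5, n1 is 1.
Every assignment with n7 = 1 has in2 = 0; there are 2 such assignment(s).
  in0=0, in1=0, in2=0
  in0=0, in1=1, in2=0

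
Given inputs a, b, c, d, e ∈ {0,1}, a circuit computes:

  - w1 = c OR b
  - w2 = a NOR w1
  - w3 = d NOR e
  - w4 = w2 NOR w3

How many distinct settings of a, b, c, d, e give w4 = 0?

11

w4 = w2 NOR w3 must be 0, so at least one of w2, w3 is 1.
Enumerating the 32 input combinations, 11 give w4 = 0 and 21 give w4 = 1.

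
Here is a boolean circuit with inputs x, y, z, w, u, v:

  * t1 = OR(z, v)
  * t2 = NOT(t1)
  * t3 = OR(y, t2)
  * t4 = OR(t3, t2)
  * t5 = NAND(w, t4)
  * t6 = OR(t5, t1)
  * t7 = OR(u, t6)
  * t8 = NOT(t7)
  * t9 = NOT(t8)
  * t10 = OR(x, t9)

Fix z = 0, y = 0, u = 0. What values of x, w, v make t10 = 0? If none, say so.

x=0 w=1 v=0

Check with z = 0, y = 0, u = 0 and x=0, w=1, v=0:
t1 = OR(z, v) = OR(0, 0) = 0
t2 = NOT(t1) = NOT 0 = 1
t3 = OR(y, t2) = OR(0, 1) = 1
t4 = OR(t3, t2) = OR(1, 1) = 1
t5 = NAND(w, t4) = NAND(1, 1) = 0
t6 = OR(t5, t1) = OR(0, 0) = 0
t7 = OR(u, t6) = OR(0, 0) = 0
t8 = NOT(t7) = NOT 0 = 1
t9 = NOT(t8) = NOT 1 = 0
t10 = OR(x, t9) = OR(0, 0) = 0
So t10 = 0.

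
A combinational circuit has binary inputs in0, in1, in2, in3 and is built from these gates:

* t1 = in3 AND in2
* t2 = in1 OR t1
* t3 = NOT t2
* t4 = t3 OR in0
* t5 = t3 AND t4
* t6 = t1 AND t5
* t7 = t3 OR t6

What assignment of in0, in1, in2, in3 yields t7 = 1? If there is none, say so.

in0=0 in1=0 in2=0 in3=1

t7 = t3 OR t6 must be 1, so at least one of t3, t6 is 1.
Check with in0=0 in1=0 in2=0 in3=1:
t1 = in3 AND in2 = 1 AND 0 = 0
t2 = in1 OR t1 = 0 OR 0 = 0
t3 = NOT t2 = NOT 0 = 1
t4 = t3 OR in0 = 1 OR 0 = 1
t5 = t3 AND t4 = 1 AND 1 = 1
t6 = t1 AND t5 = 0 AND 1 = 0
t7 = t3 OR t6 = 1 OR 0 = 1
So t7 = 1 as required.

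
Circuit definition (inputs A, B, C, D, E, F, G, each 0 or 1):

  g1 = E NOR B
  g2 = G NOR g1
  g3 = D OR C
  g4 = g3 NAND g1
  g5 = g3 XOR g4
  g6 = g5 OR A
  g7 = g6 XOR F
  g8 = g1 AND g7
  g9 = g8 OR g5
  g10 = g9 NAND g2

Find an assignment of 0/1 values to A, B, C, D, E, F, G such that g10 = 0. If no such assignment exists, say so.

Check with A=1, B=0, C=0, D=0, E=1, F=0, G=0:
g1 = E NOR B = 1 NOR 0 = 0
g2 = G NOR g1 = 0 NOR 0 = 1
g3 = D OR C = 0 OR 0 = 0
g4 = g3 NAND g1 = 0 NAND 0 = 1
g5 = g3 XOR g4 = 0 XOR 1 = 1
g6 = g5 OR A = 1 OR 1 = 1
g7 = g6 XOR F = 1 XOR 0 = 1
g8 = g1 AND g7 = 0 AND 1 = 0
g9 = g8 OR g5 = 0 OR 1 = 1
g10 = g9 NAND g2 = 1 NAND 1 = 0
So g10 = 0 as required.

A=1, B=0, C=0, D=0, E=1, F=0, G=0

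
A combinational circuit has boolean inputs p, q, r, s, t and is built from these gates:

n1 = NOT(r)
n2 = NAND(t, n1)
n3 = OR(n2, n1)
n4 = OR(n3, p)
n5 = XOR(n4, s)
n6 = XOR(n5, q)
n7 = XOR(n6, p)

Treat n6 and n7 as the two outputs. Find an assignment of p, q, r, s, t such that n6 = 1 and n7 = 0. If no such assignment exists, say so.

Check with p=1, q=1, r=1, s=1, t=1:
n1 = NOT(r) = NOT 1 = 0
n2 = NAND(t, n1) = NAND(1, 0) = 1
n3 = OR(n2, n1) = OR(1, 0) = 1
n4 = OR(n3, p) = OR(1, 1) = 1
n5 = XOR(n4, s) = XOR(1, 1) = 0
n6 = XOR(n5, q) = XOR(0, 1) = 1
n7 = XOR(n6, p) = XOR(1, 1) = 0
So n6 = 1 and n7 = 0.

p=1, q=1, r=1, s=1, t=1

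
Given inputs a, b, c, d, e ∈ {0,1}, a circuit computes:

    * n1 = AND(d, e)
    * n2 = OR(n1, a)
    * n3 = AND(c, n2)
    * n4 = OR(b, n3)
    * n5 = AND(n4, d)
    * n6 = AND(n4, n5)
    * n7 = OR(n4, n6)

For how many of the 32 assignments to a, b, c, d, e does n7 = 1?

n7 = OR(n4, n6) must be 1, so at least one of n4, n6 is 1.
Enumerating the 32 input combinations, 21 give n7 = 1 and 11 give n7 = 0.

21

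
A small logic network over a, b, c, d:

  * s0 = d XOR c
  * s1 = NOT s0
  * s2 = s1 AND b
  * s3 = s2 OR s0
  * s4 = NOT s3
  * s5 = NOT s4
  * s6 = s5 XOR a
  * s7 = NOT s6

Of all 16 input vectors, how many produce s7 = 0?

s7 = NOT s6 must be 0, so s6 = 1.
Enumerating the 16 input combinations, 8 give s7 = 0 and 8 give s7 = 1.

8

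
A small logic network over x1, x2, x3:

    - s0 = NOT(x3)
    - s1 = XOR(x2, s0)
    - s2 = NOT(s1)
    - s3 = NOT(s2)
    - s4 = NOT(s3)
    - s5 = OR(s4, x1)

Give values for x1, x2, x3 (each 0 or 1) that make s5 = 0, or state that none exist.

x1=0, x2=1, x3=1

s5 = OR(s4, x1) must be 0, so both s4 = 0 and x1 = 0.
Check with x1=0, x2=1, x3=1:
s0 = NOT(x3) = NOT 1 = 0
s1 = XOR(x2, s0) = XOR(1, 0) = 1
s2 = NOT(s1) = NOT 1 = 0
s3 = NOT(s2) = NOT 0 = 1
s4 = NOT(s3) = NOT 1 = 0
s5 = OR(s4, x1) = OR(0, 0) = 0
So s5 = 0 as required.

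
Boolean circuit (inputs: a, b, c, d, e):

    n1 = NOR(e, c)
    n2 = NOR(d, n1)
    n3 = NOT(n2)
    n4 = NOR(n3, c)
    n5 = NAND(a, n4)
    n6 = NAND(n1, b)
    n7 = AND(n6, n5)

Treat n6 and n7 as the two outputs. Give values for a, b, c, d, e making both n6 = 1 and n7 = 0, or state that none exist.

a=1 b=1 c=0 d=0 e=1

Check with a=1 b=1 c=0 d=0 e=1:
n1 = NOR(e, c) = NOR(1, 0) = 0
n2 = NOR(d, n1) = NOR(0, 0) = 1
n3 = NOT(n2) = NOT 1 = 0
n4 = NOR(n3, c) = NOR(0, 0) = 1
n5 = NAND(a, n4) = NAND(1, 1) = 0
n6 = NAND(n1, b) = NAND(0, 1) = 1
n7 = AND(n6, n5) = AND(1, 0) = 0
So n6 = 1 and n7 = 0.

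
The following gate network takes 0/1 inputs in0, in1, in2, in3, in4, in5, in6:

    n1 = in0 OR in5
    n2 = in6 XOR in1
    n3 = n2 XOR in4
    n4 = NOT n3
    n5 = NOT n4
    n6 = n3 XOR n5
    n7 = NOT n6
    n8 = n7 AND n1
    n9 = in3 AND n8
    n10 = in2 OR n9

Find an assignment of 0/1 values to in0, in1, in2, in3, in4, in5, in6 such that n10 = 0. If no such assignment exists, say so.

n10 = in2 OR n9 must be 0, so both in2 = 0 and n9 = 0.
Check with in0=0, in1=0, in2=0, in3=0, in4=0, in5=1, in6=0:
n1 = in0 OR in5 = 0 OR 1 = 1
n2 = in6 XOR in1 = 0 XOR 0 = 0
n3 = n2 XOR in4 = 0 XOR 0 = 0
n4 = NOT n3 = NOT 0 = 1
n5 = NOT n4 = NOT 1 = 0
n6 = n3 XOR n5 = 0 XOR 0 = 0
n7 = NOT n6 = NOT 0 = 1
n8 = n7 AND n1 = 1 AND 1 = 1
n9 = in3 AND n8 = 0 AND 1 = 0
n10 = in2 OR n9 = 0 OR 0 = 0
So n10 = 0 as required.

in0=0, in1=0, in2=0, in3=0, in4=0, in5=1, in6=0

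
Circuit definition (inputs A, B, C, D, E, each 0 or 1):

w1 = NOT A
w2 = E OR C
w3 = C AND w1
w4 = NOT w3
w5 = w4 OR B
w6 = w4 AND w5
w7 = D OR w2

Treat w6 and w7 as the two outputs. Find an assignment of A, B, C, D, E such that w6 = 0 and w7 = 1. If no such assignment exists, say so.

Check with A=0, B=0, C=1, D=0, E=1:
w1 = NOT A = NOT 0 = 1
w2 = E OR C = 1 OR 1 = 1
w3 = C AND w1 = 1 AND 1 = 1
w4 = NOT w3 = NOT 1 = 0
w5 = w4 OR B = 0 OR 0 = 0
w6 = w4 AND w5 = 0 AND 0 = 0
w7 = D OR w2 = 0 OR 1 = 1
So w6 = 0 and w7 = 1.

A=0, B=0, C=1, D=0, E=1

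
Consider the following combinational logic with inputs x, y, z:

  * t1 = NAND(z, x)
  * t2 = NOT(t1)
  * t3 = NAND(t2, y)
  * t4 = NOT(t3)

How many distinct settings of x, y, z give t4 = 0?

t4 = NOT(t3) must be 0, so t3 = 1.
t3 = NAND(t2, y) must be 1, so at least one of t2, y is 0.
Enumerating the 8 input combinations, 7 give t4 = 0 and 1 give t4 = 1.

7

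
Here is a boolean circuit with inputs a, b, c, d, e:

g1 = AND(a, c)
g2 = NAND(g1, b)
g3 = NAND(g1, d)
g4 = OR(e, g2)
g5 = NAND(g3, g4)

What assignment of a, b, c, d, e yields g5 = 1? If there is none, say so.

a=1, b=0, c=1, d=1, e=0

g5 = NAND(g3, g4) must be 1, so at least one of g3, g4 is 0.
Check with a=1, b=0, c=1, d=1, e=0:
g1 = AND(a, c) = AND(1, 1) = 1
g2 = NAND(g1, b) = NAND(1, 0) = 1
g3 = NAND(g1, d) = NAND(1, 1) = 0
g4 = OR(e, g2) = OR(0, 1) = 1
g5 = NAND(g3, g4) = NAND(0, 1) = 1
So g5 = 1 as required.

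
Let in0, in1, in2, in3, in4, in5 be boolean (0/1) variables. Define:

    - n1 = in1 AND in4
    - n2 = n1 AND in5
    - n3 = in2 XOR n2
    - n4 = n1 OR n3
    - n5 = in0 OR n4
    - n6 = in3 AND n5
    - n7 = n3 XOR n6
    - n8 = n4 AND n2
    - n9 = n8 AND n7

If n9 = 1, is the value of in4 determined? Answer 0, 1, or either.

n9 = n8 AND n7 must be 1, so both n8 = 1 and n7 = 1.
Every assignment with n9 = 1 has in4 = 1; there are 4 such assignment(s).
  in0=0, in1=1, in2=0, in3=0, in4=1, in5=1
  in0=0, in1=1, in2=1, in3=1, in4=1, in5=1
  in0=1, in1=1, in2=0, in3=0, in4=1, in5=1
  in0=1, in1=1, in2=1, in3=1, in4=1, in5=1

1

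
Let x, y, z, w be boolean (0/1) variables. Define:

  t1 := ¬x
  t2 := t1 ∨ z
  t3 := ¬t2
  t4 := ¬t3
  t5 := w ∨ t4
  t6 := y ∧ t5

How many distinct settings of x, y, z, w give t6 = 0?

t6 = y ∧ t5 must be 0, so at least one of y, t5 is 0.
Enumerating the 16 input combinations, 9 give t6 = 0 and 7 give t6 = 1.

9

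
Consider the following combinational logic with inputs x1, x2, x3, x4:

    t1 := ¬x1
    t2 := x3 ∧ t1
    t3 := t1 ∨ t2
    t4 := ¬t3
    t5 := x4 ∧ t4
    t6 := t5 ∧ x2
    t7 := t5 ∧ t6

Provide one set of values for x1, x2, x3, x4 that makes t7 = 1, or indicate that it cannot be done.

x1=1, x2=1, x3=0, x4=1

t7 = t5 ∧ t6 must be 1, so both t5 = 1 and t6 = 1.
t5 = x4 ∧ t4 must be 1, so both x4 = 1 and t4 = 1.
Check with x1=1, x2=1, x3=0, x4=1:
t1 = ¬x1 = ¬1 = 0
t2 = x3 ∧ t1 = 0 ∧ 0 = 0
t3 = t1 ∨ t2 = 0 ∨ 0 = 0
t4 = ¬t3 = ¬0 = 1
t5 = x4 ∧ t4 = 1 ∧ 1 = 1
t6 = t5 ∧ x2 = 1 ∧ 1 = 1
t7 = t5 ∧ t6 = 1 ∧ 1 = 1
So t7 = 1 as required.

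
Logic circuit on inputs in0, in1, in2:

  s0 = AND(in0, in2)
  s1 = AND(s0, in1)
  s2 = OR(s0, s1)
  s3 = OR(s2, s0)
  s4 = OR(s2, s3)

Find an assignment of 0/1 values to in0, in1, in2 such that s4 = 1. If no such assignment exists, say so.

in0=1 in1=0 in2=1

Check with in0=1 in1=0 in2=1:
s0 = AND(in0, in2) = AND(1, 1) = 1
s1 = AND(s0, in1) = AND(1, 0) = 0
s2 = OR(s0, s1) = OR(1, 0) = 1
s3 = OR(s2, s0) = OR(1, 1) = 1
s4 = OR(s2, s3) = OR(1, 1) = 1
So s4 = 1 as required.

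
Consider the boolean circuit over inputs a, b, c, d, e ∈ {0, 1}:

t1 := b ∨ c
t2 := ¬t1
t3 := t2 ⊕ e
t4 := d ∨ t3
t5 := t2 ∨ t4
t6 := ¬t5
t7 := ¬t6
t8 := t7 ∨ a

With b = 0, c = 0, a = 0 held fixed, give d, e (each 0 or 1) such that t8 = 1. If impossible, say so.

d=0 e=0

Check with b = 0, c = 0, a = 0 and d=0, e=0:
t1 = b ∨ c = 0 ∨ 0 = 0
t2 = ¬t1 = ¬0 = 1
t3 = t2 ⊕ e = 1 ⊕ 0 = 1
t4 = d ∨ t3 = 0 ∨ 1 = 1
t5 = t2 ∨ t4 = 1 ∨ 1 = 1
t6 = ¬t5 = ¬1 = 0
t7 = ¬t6 = ¬0 = 1
t8 = t7 ∨ a = 1 ∨ 0 = 1
So t8 = 1.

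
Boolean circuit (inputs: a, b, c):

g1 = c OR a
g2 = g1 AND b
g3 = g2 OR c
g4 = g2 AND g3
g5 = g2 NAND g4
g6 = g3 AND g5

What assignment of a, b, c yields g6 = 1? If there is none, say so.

g6 = g3 AND g5 must be 1, so both g3 = 1 and g5 = 1.
Check with a=1 b=0 c=1:
g1 = c OR a = 1 OR 1 = 1
g2 = g1 AND b = 1 AND 0 = 0
g3 = g2 OR c = 0 OR 1 = 1
g4 = g2 AND g3 = 0 AND 1 = 0
g5 = g2 NAND g4 = 0 NAND 0 = 1
g6 = g3 AND g5 = 1 AND 1 = 1
So g6 = 1 as required.

a=1 b=0 c=1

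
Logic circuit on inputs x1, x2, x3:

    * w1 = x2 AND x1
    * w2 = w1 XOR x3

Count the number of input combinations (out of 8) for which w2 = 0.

4

w2 = w1 XOR x3 must be 0, so w1 and x3 are equal.
Enumerating the 8 input combinations, 4 give w2 = 0 and 4 give w2 = 1.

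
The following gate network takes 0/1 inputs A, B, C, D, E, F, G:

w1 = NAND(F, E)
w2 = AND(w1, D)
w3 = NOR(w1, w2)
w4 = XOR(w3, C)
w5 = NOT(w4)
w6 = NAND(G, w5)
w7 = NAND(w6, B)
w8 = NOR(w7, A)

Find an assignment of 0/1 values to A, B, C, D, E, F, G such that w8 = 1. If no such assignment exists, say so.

A=0, B=1, C=1, D=1, E=0, F=0, G=1

w8 = NOR(w7, A) must be 1, so both w7 = 0 and A = 0.
Check with A=0, B=1, C=1, D=1, E=0, F=0, G=1:
w1 = NAND(F, E) = NAND(0, 0) = 1
w2 = AND(w1, D) = AND(1, 1) = 1
w3 = NOR(w1, w2) = NOR(1, 1) = 0
w4 = XOR(w3, C) = XOR(0, 1) = 1
w5 = NOT(w4) = NOT 1 = 0
w6 = NAND(G, w5) = NAND(1, 0) = 1
w7 = NAND(w6, B) = NAND(1, 1) = 0
w8 = NOR(w7, A) = NOR(0, 0) = 1
So w8 = 1 as required.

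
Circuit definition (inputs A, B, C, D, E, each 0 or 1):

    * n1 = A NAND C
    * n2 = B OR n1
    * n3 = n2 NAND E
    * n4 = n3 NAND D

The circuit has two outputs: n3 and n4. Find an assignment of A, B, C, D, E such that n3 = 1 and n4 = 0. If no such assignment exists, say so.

Check with A=0 B=0 C=0 D=1 E=0:
n1 = A NAND C = 0 NAND 0 = 1
n2 = B OR n1 = 0 OR 1 = 1
n3 = n2 NAND E = 1 NAND 0 = 1
n4 = n3 NAND D = 1 NAND 1 = 0
So n3 = 1 and n4 = 0.

A=0 B=0 C=0 D=1 E=0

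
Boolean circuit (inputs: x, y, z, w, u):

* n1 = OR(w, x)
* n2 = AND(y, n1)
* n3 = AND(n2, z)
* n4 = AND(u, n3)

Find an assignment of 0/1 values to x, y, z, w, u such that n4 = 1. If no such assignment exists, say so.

n4 = AND(u, n3) must be 1, so both u = 1 and n3 = 1.
n3 = AND(n2, z) must be 1, so both n2 = 1 and z = 1.
Check with x=1, y=1, z=1, w=0, u=1:
n1 = OR(w, x) = OR(0, 1) = 1
n2 = AND(y, n1) = AND(1, 1) = 1
n3 = AND(n2, z) = AND(1, 1) = 1
n4 = AND(u, n3) = AND(1, 1) = 1
So n4 = 1 as required.

x=1, y=1, z=1, w=0, u=1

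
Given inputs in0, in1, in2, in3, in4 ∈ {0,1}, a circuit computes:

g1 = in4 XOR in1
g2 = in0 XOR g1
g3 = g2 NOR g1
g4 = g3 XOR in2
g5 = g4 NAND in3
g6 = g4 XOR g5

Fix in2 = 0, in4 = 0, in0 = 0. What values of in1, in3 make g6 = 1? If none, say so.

in1=1, in3=0

g6 = g4 XOR g5 must be 1, so g4 and g5 differ.
Check with in2 = 0, in4 = 0, in0 = 0 and in1=1, in3=0:
g1 = in4 XOR in1 = 0 XOR 1 = 1
g2 = in0 XOR g1 = 0 XOR 1 = 1
g3 = g2 NOR g1 = 1 NOR 1 = 0
g4 = g3 XOR in2 = 0 XOR 0 = 0
g5 = g4 NAND in3 = 0 NAND 0 = 1
g6 = g4 XOR g5 = 0 XOR 1 = 1
So g6 = 1.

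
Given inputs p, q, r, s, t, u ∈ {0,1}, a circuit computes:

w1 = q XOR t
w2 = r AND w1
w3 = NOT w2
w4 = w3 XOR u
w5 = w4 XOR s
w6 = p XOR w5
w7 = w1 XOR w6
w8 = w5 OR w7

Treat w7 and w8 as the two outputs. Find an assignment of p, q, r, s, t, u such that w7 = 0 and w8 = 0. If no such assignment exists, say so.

p=1, q=1, r=1, s=0, t=0, u=0

Check with p=1, q=1, r=1, s=0, t=0, u=0:
w1 = q XOR t = 1 XOR 0 = 1
w2 = r AND w1 = 1 AND 1 = 1
w3 = NOT w2 = NOT 1 = 0
w4 = w3 XOR u = 0 XOR 0 = 0
w5 = w4 XOR s = 0 XOR 0 = 0
w6 = p XOR w5 = 1 XOR 0 = 1
w7 = w1 XOR w6 = 1 XOR 1 = 0
w8 = w5 OR w7 = 0 OR 0 = 0
So w7 = 0 and w8 = 0.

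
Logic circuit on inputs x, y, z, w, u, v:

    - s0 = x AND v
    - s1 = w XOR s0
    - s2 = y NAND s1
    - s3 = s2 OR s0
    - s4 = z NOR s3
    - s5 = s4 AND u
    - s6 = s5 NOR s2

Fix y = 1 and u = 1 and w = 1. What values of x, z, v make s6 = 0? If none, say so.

Check with y = 1 and u = 1 and w = 1 and x=0, z=0, v=1:
s0 = x AND v = 0 AND 1 = 0
s1 = w XOR s0 = 1 XOR 0 = 1
s2 = y NAND s1 = 1 NAND 1 = 0
s3 = s2 OR s0 = 0 OR 0 = 0
s4 = z NOR s3 = 0 NOR 0 = 1
s5 = s4 AND u = 1 AND 1 = 1
s6 = s5 NOR s2 = 1 NOR 0 = 0
So s6 = 0.

x=0, z=0, v=1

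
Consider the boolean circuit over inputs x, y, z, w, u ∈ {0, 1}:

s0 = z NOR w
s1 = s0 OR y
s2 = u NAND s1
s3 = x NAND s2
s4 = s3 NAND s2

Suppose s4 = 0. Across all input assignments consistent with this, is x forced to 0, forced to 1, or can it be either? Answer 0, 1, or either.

0

s4 = s3 NAND s2 must be 0, so both s3 = 1 and s2 = 1.
s3 = x NAND s2 must be 1, so at least one of x, s2 is 0.
s2 = u NAND s1 must be 1, so at least one of u, s1 is 0.
Every assignment with s4 = 0 has x = 0; there are 11 such assignment(s).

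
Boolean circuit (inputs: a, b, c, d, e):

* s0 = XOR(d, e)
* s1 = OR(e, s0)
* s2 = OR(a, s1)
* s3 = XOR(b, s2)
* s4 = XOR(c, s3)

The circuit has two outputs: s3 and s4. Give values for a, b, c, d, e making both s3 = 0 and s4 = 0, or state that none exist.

a=0 b=1 c=0 d=0 e=1

Check with a=0 b=1 c=0 d=0 e=1:
s0 = XOR(d, e) = XOR(0, 1) = 1
s1 = OR(e, s0) = OR(1, 1) = 1
s2 = OR(a, s1) = OR(0, 1) = 1
s3 = XOR(b, s2) = XOR(1, 1) = 0
s4 = XOR(c, s3) = XOR(0, 0) = 0
So s3 = 0 and s4 = 0.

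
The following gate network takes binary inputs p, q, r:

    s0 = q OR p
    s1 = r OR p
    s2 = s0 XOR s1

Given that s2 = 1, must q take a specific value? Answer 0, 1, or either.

Both values of q occur among assignments with s2 = 1:
  q=0: p=0, q=0, r=1
  q=1: p=0, q=1, r=0

either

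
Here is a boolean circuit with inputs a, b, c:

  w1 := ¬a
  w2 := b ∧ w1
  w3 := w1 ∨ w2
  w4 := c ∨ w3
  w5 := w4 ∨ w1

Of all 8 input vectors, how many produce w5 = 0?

w5 = w4 ∨ w1 must be 0, so both w4 = 0 and w1 = 0.
w4 = c ∨ w3 must be 0, so both c = 0 and w3 = 0.
w1 = ¬a must be 0, so a = 1.
Satisfying assignments:
  a=1, b=0, c=0
  a=1, b=1, c=0

2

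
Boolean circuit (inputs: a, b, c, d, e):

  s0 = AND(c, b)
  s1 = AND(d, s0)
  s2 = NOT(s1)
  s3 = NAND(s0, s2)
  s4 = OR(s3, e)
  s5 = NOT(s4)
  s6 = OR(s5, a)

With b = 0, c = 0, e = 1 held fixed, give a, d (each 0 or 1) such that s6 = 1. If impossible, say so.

s6 = OR(s5, a) must be 1, so at least one of s5, a is 1.
Check with b = 0, c = 0, e = 1 and a=1, d=1:
s0 = AND(c, b) = AND(0, 0) = 0
s1 = AND(d, s0) = AND(1, 0) = 0
s2 = NOT(s1) = NOT 0 = 1
s3 = NAND(s0, s2) = NAND(0, 1) = 1
s4 = OR(s3, e) = OR(1, 1) = 1
s5 = NOT(s4) = NOT 1 = 0
s6 = OR(s5, a) = OR(0, 1) = 1
So s6 = 1.

a=1, d=1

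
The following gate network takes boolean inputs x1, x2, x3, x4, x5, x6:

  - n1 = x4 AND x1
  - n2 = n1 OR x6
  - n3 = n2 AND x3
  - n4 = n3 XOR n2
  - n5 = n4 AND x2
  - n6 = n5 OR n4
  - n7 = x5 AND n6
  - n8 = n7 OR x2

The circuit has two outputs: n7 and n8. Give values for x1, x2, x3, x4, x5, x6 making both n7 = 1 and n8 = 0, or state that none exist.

Across all 64 input combinations, none give both n7 = 1 and n8 = 0.

no solution exists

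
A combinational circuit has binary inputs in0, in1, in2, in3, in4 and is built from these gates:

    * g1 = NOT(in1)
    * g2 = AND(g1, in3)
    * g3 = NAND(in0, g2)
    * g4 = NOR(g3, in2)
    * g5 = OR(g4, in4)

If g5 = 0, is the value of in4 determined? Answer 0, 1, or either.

g5 = OR(g4, in4) must be 0, so both g4 = 0 and in4 = 0.
g4 = NOR(g3, in2) must be 0, so at least one of g3, in2 is 1.
Every assignment with g5 = 0 has in4 = 0; there are 15 such assignment(s).

0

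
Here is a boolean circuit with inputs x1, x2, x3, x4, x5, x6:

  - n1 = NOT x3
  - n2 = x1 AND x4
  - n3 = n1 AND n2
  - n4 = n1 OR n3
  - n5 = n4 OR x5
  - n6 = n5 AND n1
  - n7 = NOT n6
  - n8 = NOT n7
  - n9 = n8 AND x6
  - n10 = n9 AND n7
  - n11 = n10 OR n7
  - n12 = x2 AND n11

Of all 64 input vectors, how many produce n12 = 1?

n12 = x2 AND n11 must be 1, so both x2 = 1 and n11 = 1.
n11 = n10 OR n7 must be 1, so at least one of n10, n7 is 1.
Enumerating the 64 input combinations, 16 give n12 = 1 and 48 give n12 = 0.

16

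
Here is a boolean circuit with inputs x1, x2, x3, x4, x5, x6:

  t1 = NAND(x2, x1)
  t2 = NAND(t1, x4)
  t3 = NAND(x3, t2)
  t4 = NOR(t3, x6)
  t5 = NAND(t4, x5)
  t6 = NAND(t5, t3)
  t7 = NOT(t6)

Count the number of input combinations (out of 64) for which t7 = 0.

20

t7 = NOT(t6) must be 0, so t6 = 1.
t6 = NAND(t5, t3) must be 1, so at least one of t5, t3 is 0.
Enumerating the 64 input combinations, 20 give t7 = 0 and 44 give t7 = 1.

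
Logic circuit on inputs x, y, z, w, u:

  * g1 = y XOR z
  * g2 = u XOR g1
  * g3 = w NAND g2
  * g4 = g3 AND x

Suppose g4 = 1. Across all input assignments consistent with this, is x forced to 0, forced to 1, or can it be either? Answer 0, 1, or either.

1

g4 = g3 AND x must be 1, so both g3 = 1 and x = 1.
Every assignment with g4 = 1 has x = 1; there are 12 such assignment(s).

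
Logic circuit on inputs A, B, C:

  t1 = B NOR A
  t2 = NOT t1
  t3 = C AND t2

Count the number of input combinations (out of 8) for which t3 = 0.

5

t3 = C AND t2 must be 0, so at least one of C, t2 is 0.
Satisfying assignments:
  A=0, B=0, C=0
  A=0, B=0, C=1
  A=0, B=1, C=0
  A=1, B=0, C=0
  A=1, B=1, C=0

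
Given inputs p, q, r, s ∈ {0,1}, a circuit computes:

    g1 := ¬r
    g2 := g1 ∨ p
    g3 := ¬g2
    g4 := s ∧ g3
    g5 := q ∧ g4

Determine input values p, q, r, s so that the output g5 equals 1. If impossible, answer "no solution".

p=0, q=1, r=1, s=1

Check with p=0, q=1, r=1, s=1:
g1 = ¬r = ¬1 = 0
g2 = g1 ∨ p = 0 ∨ 0 = 0
g3 = ¬g2 = ¬0 = 1
g4 = s ∧ g3 = 1 ∧ 1 = 1
g5 = q ∧ g4 = 1 ∧ 1 = 1
So g5 = 1 as required.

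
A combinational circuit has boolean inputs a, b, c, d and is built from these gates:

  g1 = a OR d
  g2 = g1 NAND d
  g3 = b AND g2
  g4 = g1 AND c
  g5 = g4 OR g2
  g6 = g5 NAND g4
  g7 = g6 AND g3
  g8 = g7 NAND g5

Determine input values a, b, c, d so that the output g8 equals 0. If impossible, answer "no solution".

Check with a=0 b=1 c=0 d=0:
g1 = a OR d = 0 OR 0 = 0
g2 = g1 NAND d = 0 NAND 0 = 1
g3 = b AND g2 = 1 AND 1 = 1
g4 = g1 AND c = 0 AND 0 = 0
g5 = g4 OR g2 = 0 OR 1 = 1
g6 = g5 NAND g4 = 1 NAND 0 = 1
g7 = g6 AND g3 = 1 AND 1 = 1
g8 = g7 NAND g5 = 1 NAND 1 = 0
So g8 = 0 as required.

a=0 b=1 c=0 d=0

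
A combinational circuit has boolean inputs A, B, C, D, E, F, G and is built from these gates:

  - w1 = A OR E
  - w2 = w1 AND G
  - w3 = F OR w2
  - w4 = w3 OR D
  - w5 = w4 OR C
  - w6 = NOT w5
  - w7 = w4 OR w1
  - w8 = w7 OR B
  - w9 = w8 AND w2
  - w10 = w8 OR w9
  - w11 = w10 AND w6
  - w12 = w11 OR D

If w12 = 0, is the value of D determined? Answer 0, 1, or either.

w12 = w11 OR D must be 0, so both w11 = 0 and D = 0.
w11 = w10 AND w6 must be 0, so at least one of w10, w6 is 0.
Every assignment with w12 = 0 has D = 0; there are 56 such assignment(s).

0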